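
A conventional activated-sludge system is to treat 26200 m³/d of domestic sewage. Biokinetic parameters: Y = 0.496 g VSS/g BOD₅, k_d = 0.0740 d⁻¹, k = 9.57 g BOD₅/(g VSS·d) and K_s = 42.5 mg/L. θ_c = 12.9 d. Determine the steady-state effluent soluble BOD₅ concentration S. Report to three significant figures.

S ≈ 1.40 mg/L

From the Monod/SRT balance for a CMAS, S = K_s·(1+k_d θ_c)/[θ_c·(Y k − k_d) − 1] = 42.5 × (1 + 0.0740 × 12.9) / [12.9 × (0.496 × 9.57 − 0.0740) − 1] = 83.07 / 59.28 = 1.401 mg/L.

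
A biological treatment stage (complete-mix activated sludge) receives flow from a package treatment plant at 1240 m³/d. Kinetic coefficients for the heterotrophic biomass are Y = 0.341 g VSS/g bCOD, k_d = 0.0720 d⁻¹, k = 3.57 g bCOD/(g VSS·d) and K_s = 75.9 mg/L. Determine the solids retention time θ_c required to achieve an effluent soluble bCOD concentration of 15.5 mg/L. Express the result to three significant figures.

θ_c ≈ 7.44 d

At the target effluent, Y k S/(K_s+S) = 0.341×3.57×15.5/91.40 = 0.2064 d⁻¹.
Then 1/θ_c = μ − k_d = 0.2064 − 0.0720 = 0.1344 d⁻¹, giving θ_c = 7.438 d.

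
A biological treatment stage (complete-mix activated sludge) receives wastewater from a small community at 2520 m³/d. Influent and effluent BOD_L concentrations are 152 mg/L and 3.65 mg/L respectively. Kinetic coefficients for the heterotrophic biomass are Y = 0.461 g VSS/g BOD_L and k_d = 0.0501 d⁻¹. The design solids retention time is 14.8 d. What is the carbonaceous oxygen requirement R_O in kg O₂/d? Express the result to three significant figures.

R_O ≈ 233 kg O₂/d

The observed yield is Y_obs = Y/(1 + k_d·θ_c) = 0.461 / (1 + 0.0501 × 14.8) = 0.461 / 1.741 = 0.2647 g VSS per g BOD_L removed.
Q·(S₀ − S) = 2520 × (152 − 3.65) × 10⁻³ = 373.8 kg/d removed.
Biomass synthesised: P_X = Y_obs × 373.8 = 98.96 kg VSS/d.
R_O = Q·ΔS − 1.42 P_X = 373.8 − 140.5 = 233.3 kg O₂/d.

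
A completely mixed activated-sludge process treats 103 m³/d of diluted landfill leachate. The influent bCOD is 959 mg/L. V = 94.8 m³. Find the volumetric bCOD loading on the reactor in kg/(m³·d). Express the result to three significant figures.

L_v ≈ 1.04 kg bCOD/(m³·d)

Applied bCOD load per unit volume = Q·S₀/V = (103 × 959/1000)/94.80 = 1.042 kg bCOD·m⁻³·d⁻¹.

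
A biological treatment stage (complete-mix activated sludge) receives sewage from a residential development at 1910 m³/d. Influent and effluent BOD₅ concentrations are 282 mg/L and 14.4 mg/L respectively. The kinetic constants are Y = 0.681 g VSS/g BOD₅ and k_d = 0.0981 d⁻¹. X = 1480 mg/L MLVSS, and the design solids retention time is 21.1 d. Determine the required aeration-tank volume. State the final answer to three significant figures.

V ≈ 1620 m³

From the SRT design equation V = Y Q (S₀−S) θ_c / [X (1 + k_d θ_c)] = 0.681 × 1910 × (282 − 14.4) × 21.1 / [1480 × (1 + 0.0981 × 21.1)] = 7.34×10^6 / 4543 = 1616 m³.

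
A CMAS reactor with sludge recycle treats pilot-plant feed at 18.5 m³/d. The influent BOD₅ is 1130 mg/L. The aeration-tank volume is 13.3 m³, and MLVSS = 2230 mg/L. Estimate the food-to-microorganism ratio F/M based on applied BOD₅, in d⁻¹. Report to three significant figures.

F/M ≈ 0.705 d⁻¹

F/M = applied load / biomass = Q·S₀/(V·X) = 18.5 × 1130 / (13.30 × 2230) = 0.7048 d⁻¹.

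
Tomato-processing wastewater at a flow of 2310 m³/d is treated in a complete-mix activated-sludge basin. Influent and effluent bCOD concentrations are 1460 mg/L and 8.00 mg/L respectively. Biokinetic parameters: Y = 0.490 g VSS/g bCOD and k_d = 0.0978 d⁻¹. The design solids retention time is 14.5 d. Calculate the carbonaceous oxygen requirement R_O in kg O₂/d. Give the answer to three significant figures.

R_O ≈ 2390 kg O₂/d

Observed yield with endogenous decay: Y_obs = Y / (1 + k_d·θ_c) = 0.490 / (1 + 0.0978 × 14.5) = 0.490 / 2.418 = 0.2026 g VSS/g bCOD.
Mass of bCOD removed per day: Q(S₀ − S) = 2310 × 1452 g/m³ = 3354 kg/d.
Net sludge production P_X = 0.2026 × 3354 = 679.7 kg VSS/d.
R_O = Q·(S₀ − S) − 1.42·P_X = 3354 − 1.42 × 679.7 = 2389 kg O₂/d.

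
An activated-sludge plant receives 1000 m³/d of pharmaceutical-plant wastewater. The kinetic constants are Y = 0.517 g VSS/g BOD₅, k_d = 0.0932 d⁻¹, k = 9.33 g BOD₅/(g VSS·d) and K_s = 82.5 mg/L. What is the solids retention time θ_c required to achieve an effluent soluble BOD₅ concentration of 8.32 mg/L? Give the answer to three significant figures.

From 1/θ_c = Y·k·S/(K_s + S) − k_d: Y·k·S/(K_s+S) = 0.517 × 9.33 × 8.32 / (82.5 + 8.32) = 0.4419 d⁻¹.
θ_c = 1/(μ − k_d) = 1/(0.4419 − 0.0932) = 1/0.3487 = 2.868 d.

θ_c ≈ 2.87 d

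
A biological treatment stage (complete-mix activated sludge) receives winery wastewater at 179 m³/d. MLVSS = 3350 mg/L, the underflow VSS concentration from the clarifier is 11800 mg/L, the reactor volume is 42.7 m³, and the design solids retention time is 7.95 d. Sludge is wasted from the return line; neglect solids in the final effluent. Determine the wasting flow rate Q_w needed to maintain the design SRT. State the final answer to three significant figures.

Q_w = (V·X)/(θ_c X_r) = 42.70 × 3350 / (7.95 × 11800) = 1.525 m³/d.

Q_w ≈ 1.52 m³/d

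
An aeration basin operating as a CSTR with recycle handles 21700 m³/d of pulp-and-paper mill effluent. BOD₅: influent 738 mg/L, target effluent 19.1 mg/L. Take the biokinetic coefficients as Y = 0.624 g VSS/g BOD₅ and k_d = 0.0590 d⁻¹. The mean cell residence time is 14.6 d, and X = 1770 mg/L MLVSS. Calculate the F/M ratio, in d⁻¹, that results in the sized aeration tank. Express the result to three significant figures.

Rearranging the biomass balance for a CMAS with decay, V = Y·Q·ΔS·θ_c / [X·(1+k_d θ_c)] = 0.624 × 21700 × (738 − 19.1) × 14.6 / [1770 × (1 + 0.0590 × 14.6)] = 1.42×10^8 / 3295 = 43137 m³.
Food-to-microorganism ratio F/M = Q S₀ / (V X) = 21700 × 738 / (43137 × 1770) = 0.2097 d⁻¹.

F/M ≈ 0.210 d⁻¹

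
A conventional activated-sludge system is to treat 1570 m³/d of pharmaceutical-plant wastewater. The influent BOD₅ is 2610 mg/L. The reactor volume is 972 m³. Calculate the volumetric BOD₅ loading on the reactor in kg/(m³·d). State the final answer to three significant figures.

Volumetric loading L_v = Q·S₀ / V = 1570 × 2610 g/m³ / 972.0 m³ = 4216 g/(m³·d) = 4.216 kg BOD₅/(m³·d).

L_v ≈ 4.22 kg BOD₅/(m³·d)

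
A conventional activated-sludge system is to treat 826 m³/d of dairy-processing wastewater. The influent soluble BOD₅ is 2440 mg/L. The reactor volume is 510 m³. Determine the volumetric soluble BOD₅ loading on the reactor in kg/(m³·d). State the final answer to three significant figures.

L_v ≈ 3.95 kg soluble BOD₅/(m³·d)

L_v = Q S₀ / V = 826 × 2440 × 10⁻³ / 510.0 = 3.952 kg/(m³·d).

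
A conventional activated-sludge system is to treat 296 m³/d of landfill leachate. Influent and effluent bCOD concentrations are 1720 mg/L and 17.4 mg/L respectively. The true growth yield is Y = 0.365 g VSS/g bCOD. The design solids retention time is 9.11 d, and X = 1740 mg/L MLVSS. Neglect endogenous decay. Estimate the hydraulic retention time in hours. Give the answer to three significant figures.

τ ≈ 78.1 h

Biomass mass balance (decay neglected): V·X = Y·Q·(S₀ − S)·θ_c, so V = 0.365 × 296 × (1720 − 17.4) × 9.11 / 1740 = 963.1 m³.
τ = V/Q = 963.1/296 = 3.254 d, or 78.09 h.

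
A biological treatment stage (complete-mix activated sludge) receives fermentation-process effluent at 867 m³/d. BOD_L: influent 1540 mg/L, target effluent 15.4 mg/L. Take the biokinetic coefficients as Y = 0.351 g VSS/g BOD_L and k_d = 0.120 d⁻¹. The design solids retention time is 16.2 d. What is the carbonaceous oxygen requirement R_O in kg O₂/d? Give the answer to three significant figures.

The observed yield is Y_obs = Y/(1 + k_d·θ_c) = 0.351 / (1 + 0.120 × 16.2) = 0.351 / 2.944 = 0.1192 g VSS per g BOD_L removed.
Q·(S₀ − S) = 867 × (1540 − 15.4) × 10⁻³ = 1322 kg/d removed.
Net sludge production P_X = 0.1192 × 1322 = 157.6 kg VSS/d.
Carbonaceous O₂ demand = substrate oxidised − cell-mass equivalent = 1322 − 1.42 × 157.6 = 1098 kg O₂/d.

R_O ≈ 1100 kg O₂/d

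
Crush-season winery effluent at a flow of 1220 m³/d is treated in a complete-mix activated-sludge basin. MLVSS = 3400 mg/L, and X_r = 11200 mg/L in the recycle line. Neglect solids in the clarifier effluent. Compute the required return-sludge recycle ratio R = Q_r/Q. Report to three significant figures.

R ≈ 0.436

Solids balance on the clarifier gives (1+R)X = R·X_r, so R = X/(X_r − X) = 3400 / (11200 − 3400) = 0.4359.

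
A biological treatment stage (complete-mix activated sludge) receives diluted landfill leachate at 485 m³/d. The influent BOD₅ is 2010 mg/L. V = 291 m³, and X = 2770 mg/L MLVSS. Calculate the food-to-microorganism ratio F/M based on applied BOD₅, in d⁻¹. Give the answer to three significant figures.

F/M = Q·S₀ / (V·X) = 485 × 2010 / (291.0 × 2770) = 1.209 g BOD₅·(g VSS·d)⁻¹.

F/M ≈ 1.21 d⁻¹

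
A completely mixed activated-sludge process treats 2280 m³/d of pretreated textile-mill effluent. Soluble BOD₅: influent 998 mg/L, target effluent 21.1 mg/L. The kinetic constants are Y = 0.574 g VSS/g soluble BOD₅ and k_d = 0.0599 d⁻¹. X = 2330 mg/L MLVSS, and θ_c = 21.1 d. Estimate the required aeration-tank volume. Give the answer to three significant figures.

Steady-state biomass mass balance: V·X·(1 + k_d·θ_c) = Y·Q·(S₀ − S)·θ_c, so V = 0.574 × 2280 × (998 − 21.1) × 21.1 / [2330 × (1 + 0.0599 × 21.1)] = 2.7×10^7 / 5275 = 5114 m³.

V ≈ 5110 m³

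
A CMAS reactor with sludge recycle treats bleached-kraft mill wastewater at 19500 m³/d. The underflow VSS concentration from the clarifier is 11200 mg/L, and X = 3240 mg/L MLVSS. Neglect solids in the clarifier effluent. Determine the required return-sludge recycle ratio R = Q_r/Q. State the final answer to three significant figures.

R ≈ 0.407

Solids balance on the clarifier gives (1+R)X = R·X_r, so R = X/(X_r − X) = 3240 / (11200 − 3240) = 0.4070.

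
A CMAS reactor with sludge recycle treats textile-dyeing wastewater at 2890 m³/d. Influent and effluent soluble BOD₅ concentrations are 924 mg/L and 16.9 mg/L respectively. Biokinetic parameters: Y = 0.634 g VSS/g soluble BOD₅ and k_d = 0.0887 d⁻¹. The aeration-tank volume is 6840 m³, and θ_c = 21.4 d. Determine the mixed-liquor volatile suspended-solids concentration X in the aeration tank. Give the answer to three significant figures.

X = Y·Q·ΔS·θ_c / [V·(1 + k_d θ_c)] = 0.634 × 2890 × (924 − 16.9) × 21.4 / [6840 × (1 + 0.0887 × 21.4)] = 1794 mg/L.

X ≈ 1790 mg/L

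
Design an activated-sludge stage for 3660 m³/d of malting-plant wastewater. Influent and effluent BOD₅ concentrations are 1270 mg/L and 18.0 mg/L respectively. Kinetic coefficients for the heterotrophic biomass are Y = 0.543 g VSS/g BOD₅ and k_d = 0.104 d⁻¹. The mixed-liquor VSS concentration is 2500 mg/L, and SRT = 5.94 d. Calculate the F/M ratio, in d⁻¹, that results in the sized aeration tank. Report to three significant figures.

F/M ≈ 0.509 d⁻¹

From the SRT design equation V = Y Q (S₀−S) θ_c / [X (1 + k_d θ_c)] = 0.543 × 3660 × (1270 − 18.0) × 5.94 / [2500 × (1 + 0.104 × 5.94)] = 1.48×10^7 / 4044 = 3654 m³.
Food-to-microorganism ratio F/M = Q S₀ / (V X) = 3660 × 1270 / (3654 × 2500) = 0.5088 d⁻¹.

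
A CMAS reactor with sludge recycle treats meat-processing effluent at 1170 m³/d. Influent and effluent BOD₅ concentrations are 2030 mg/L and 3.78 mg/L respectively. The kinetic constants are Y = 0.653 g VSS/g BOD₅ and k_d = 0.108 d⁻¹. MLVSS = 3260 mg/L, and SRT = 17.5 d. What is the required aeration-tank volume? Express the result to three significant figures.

V ≈ 2880 m³

Rearranging the biomass balance for a CMAS with decay, V = Y·Q·ΔS·θ_c / [X·(1+k_d θ_c)] = 0.653 × 1170 × (2030 − 3.78) × 17.5 / [3260 × (1 + 0.108 × 17.5)] = 2.71×10^7 / 9421 = 2875 m³.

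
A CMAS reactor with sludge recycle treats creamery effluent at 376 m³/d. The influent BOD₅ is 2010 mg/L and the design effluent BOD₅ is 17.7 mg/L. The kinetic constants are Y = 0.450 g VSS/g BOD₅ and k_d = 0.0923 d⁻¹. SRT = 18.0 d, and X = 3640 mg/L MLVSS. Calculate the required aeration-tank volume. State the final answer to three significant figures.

Steady-state biomass mass balance: V·X·(1 + k_d·θ_c) = Y·Q·(S₀ − S)·θ_c, so V = 0.450 × 376 × (2010 − 17.7) × 18.0 / [3640 × (1 + 0.0923 × 18.0)] = 6.07×10^6 / 9687 = 626.3 m³.

V ≈ 626 m³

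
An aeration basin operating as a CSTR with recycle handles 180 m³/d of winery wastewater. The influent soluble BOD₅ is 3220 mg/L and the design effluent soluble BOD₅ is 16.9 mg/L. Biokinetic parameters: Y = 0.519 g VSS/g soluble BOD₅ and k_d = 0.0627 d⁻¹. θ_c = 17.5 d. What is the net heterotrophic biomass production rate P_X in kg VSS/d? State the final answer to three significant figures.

Correct the yield for decay: Y_obs = Y/(1 + k_d θ_c) = 0.519 / (1 + 0.0627 × 17.5) = 0.519 / 2.097 = 0.2475.
Q·(S₀ − S) = 180 × (3220 − 16.9) × 10⁻³ = 576.6 kg/d removed.
So the net sludge growth is P_X = 0.2475 × 576.6 = 142.7 kg VSS/d.

P_X ≈ 143 kg VSS/d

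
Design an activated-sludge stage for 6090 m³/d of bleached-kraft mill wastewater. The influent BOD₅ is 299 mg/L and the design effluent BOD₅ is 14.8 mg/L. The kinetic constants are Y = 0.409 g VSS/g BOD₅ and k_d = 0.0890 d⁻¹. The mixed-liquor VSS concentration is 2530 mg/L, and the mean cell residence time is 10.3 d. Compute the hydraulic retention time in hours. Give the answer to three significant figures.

τ ≈ 5.93 h

From the SRT design equation V = Y Q (S₀−S) θ_c / [X (1 + k_d θ_c)] = 0.409 × 6090 × (299 − 14.8) × 10.3 / [2530 × (1 + 0.0890 × 10.3)] = 7.29×10^6 / 4849 = 1504 m³.
Hydraulic retention time τ = V/Q = 1504 / 6090 = 0.2469 d = 5.925 h.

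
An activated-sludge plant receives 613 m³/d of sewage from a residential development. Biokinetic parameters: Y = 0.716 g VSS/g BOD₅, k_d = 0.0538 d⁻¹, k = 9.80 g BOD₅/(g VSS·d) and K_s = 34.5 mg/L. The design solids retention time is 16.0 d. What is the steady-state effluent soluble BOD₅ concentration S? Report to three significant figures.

S ≈ 0.581 mg/L

For a completely mixed reactor with recycle the Lawrence–McCarty relation gives S = K_s·(1 + k_d·θ_c) / [θ_c·(Y·k − k_d) − 1] = 34.5 × (1 + 0.0538 × 16.0) / [16.0 × (0.716 × 9.80 − 0.0538) − 1] = 64.20 / 110.4 = 0.5815 mg/L.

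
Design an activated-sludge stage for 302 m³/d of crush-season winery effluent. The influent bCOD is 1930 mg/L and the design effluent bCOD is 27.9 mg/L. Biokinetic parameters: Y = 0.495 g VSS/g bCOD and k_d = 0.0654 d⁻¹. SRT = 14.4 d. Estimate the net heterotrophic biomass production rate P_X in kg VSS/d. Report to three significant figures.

Y_obs = Y / (1 + k_d θ_c) = 0.495 / (1 + 0.0654 × 14.4) = 0.495 / 1.942 = 0.2549.
ΔS = 1930 − 27.9 = 1902 mg/L, so the substrate removal rate is 302 × 1902/1000 = 574.4 kg bCOD/d.
Biomass produced: P_X = Y_obs·Q·ΔS = 0.2549 × 574.4 ≈ 146.4 kg VSS/d.

P_X ≈ 146 kg VSS/d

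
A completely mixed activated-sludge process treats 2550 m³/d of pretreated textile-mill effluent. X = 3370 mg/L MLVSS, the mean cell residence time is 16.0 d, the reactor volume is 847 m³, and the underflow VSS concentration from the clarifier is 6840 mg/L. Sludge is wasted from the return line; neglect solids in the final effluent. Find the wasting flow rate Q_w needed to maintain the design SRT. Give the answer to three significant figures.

Q_w ≈ 26.1 m³/d

θ_c = V·X/(Q_w·X_r) when wasting from the recycle, so Q_w = V·X/(θ_c·X_r) = 847.0 × 3370 / (16.0 × 6840) = 26.08 m³/d.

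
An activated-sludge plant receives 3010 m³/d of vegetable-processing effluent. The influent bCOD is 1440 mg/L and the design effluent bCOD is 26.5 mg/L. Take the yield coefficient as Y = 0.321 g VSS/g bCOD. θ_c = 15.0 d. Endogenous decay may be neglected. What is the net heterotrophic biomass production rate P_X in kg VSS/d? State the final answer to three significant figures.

No decay correction is needed, so Y_obs = Y = 0.321.
Substrate removed = Q·(S₀ − S) = 3010 m³/d × (1440 − 26.5) g/m³ = 4.25×10^6 g/d = 4255 kg/d.
P_X = Y_obs · Q(S₀ − S) = 0.3210 × 4255 = 1366 kg VSS/d.

P_X ≈ 1370 kg VSS/d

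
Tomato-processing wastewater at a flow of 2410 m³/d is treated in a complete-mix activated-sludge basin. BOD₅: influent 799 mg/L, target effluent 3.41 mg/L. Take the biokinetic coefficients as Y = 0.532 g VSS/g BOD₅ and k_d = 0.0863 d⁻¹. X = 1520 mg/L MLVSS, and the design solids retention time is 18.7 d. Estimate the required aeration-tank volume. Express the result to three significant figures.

V ≈ 4800 m³

From the SRT design equation V = Y Q (S₀−S) θ_c / [X (1 + k_d θ_c)] = 0.532 × 2410 × (799 − 3.41) × 18.7 / [1520 × (1 + 0.0863 × 18.7)] = 1.91×10^7 / 3973 = 4801 m³.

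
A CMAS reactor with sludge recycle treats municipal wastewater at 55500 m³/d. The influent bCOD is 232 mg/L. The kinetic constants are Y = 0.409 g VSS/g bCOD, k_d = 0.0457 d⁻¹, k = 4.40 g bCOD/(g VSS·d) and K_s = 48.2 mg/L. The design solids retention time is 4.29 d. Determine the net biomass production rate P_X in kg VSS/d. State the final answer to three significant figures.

P_X ≈ 4240 kg VSS/d

For a completely mixed reactor with recycle the Lawrence–McCarty relation gives S = K_s·(1 + k_d·θ_c) / [θ_c·(Y·k − k_d) − 1] = 48.2 × (1 + 0.0457 × 4.29) / [4.29 × (0.409 × 4.40 − 0.0457) − 1] = 57.65 / 6.524 = 8.836 mg/L.
Y_obs = Y / (1 + k_d θ_c) = 0.409 / (1 + 0.0457 × 4.29) = 0.409 / 1.196 = 0.3420.
Mass of bCOD removed per day: Q(S₀ − S) = 55500 × 223.2 g/m³ = 12385 kg/d.
P_X = Y_obs · Q(S₀ − S) = 0.3420 × 12385 = 4235 kg VSS/d.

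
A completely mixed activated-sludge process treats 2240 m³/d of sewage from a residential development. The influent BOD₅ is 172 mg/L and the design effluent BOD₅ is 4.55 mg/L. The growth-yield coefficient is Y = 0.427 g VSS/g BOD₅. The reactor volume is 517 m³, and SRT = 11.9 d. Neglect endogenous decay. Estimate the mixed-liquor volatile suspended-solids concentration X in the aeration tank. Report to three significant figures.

Without decay, X = Y Q (S₀−S) θ_c / V = 0.427 × 2240 × (172 − 4.55) × 11.9 / 517 = 3687 mg/L.

X ≈ 3690 mg/L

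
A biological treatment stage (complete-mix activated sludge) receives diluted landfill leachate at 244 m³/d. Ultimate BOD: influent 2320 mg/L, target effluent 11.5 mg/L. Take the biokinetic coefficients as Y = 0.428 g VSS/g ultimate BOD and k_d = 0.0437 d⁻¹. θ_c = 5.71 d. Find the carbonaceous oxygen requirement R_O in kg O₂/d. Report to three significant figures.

R_O ≈ 289 kg O₂/d

The observed yield is Y_obs = Y/(1 + k_d·θ_c) = 0.428 / (1 + 0.0437 × 5.71) = 0.428 / 1.250 = 0.3425 g VSS per g ultimate BOD removed.
Mass of ultimate BOD removed per day: Q(S₀ − S) = 244 × 2308 g/m³ = 563.3 kg/d.
Biomass synthesised: P_X = Y_obs × 563.3 = 192.9 kg VSS/d.
R_O = Q·ΔS − 1.42 P_X = 563.3 − 274.0 = 289.3 kg O₂/d.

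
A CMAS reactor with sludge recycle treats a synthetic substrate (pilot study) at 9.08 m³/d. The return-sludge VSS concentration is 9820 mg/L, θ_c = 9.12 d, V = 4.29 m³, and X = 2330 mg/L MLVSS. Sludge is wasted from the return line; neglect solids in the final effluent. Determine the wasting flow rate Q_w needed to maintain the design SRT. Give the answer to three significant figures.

Wasting from the return line (neglecting effluent solids): Q_w = V·X / (θ_c·X_r) = 4.290 × 2330 / (9.12 × 9820) = 0.1116 m³/d.

Q_w ≈ 0.112 m³/d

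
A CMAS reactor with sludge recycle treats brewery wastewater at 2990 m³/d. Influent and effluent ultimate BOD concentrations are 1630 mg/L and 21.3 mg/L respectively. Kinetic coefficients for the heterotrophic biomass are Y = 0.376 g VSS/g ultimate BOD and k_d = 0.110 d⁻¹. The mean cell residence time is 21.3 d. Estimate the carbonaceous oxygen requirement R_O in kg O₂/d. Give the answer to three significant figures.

R_O ≈ 4040 kg O₂/d

The observed yield is Y_obs = Y/(1 + k_d·θ_c) = 0.376 / (1 + 0.110 × 21.3) = 0.376 / 3.343 = 0.1125 g VSS per g ultimate BOD removed.
Q·(S₀ − S) = 2990 × (1630 − 21.3) × 10⁻³ = 4810 kg/d removed.
P_X = Y_obs·Q·(S₀ − S) = 0.1125 × 4810 = 541.0 kg VSS/d.
R_O = Q·ΔS − 1.42 P_X = 4810 − 768.2 = 4042 kg O₂/d.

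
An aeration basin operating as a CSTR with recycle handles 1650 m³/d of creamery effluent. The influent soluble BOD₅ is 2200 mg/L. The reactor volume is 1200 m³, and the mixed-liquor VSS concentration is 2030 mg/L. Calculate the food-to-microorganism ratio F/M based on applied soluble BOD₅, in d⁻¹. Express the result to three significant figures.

F/M = applied load / biomass = Q·S₀/(V·X) = 1650 × 2200 / (1200 × 2030) = 1.490 d⁻¹.

F/M ≈ 1.49 d⁻¹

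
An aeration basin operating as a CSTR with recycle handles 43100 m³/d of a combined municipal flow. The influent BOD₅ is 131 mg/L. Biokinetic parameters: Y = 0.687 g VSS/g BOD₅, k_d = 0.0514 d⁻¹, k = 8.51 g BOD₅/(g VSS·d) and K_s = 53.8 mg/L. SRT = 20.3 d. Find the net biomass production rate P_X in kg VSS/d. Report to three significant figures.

P_X ≈ 1880 kg VSS/d

Effluent substrate depends only on kinetics and SRT: S = K_s(1 + k_d θ_c) / [θ_c(Yk − k_d) − 1] = 53.8 × (1 + 0.0514 × 20.3) / [20.3 × (0.687 × 8.51 − 0.0514) − 1] = 109.9 / 116.6 = 0.9425 mg/L.
Observed yield with endogenous decay: Y_obs = Y / (1 + k_d·θ_c) = 0.687 / (1 + 0.0514 × 20.3) = 0.687 / 2.043 = 0.3362 g VSS/g BOD₅.
ΔS = 131 − 0.943 = 130.1 mg/L, so the substrate removal rate is 43100 × 130.1/1000 = 5605 kg BOD₅/d.
Net biomass production P_X = Y_obs × Q·(S₀ − S) = 0.3362 × 5605 = 1885 kg VSS/d.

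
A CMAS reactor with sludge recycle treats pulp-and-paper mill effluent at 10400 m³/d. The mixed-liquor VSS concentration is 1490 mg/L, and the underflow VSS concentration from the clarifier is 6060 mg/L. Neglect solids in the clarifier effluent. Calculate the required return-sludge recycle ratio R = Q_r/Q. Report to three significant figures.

R = Q_r/Q = X/(X_r − X) = 1490 / (6060 − 1490) = 0.3260.

R ≈ 0.326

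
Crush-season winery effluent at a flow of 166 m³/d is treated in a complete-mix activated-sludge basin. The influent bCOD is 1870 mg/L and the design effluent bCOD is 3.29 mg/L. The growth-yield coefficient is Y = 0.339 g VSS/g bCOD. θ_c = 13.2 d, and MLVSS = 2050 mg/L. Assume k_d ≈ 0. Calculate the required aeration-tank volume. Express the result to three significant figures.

V ≈ 676 m³

Biomass mass balance (decay neglected): V·X = Y·Q·(S₀ − S)·θ_c, so V = 0.339 × 166 × (1870 − 3.29) × 13.2 / 2050 = 676.4 m³.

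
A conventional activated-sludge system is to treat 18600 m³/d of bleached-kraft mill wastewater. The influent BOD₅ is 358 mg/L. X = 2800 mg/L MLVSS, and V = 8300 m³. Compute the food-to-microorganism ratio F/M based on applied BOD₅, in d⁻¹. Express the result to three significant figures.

F/M = applied load / biomass = Q·S₀/(V·X) = 18600 × 358 / (8300 × 2800) = 0.2865 d⁻¹.

F/M ≈ 0.287 d⁻¹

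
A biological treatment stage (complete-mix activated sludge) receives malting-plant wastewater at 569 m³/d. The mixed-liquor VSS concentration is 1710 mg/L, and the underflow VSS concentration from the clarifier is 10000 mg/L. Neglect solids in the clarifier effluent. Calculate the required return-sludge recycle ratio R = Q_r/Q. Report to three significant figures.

R ≈ 0.206

Mass balance around the secondary clarifier (neglecting effluent solids): R = X / (X_r − X) = 1710 / (10000 − 1710) = 0.2063.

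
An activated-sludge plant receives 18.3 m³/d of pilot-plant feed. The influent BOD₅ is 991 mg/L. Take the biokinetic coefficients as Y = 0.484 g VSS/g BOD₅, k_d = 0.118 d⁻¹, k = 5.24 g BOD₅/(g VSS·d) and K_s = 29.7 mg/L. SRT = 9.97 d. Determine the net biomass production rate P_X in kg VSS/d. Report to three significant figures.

P_X ≈ 4.02 kg VSS/d

Effluent substrate depends only on kinetics and SRT: S = K_s(1 + k_d θ_c) / [θ_c(Yk − k_d) − 1] = 29.7 × (1 + 0.118 × 9.97) / [9.97 × (0.484 × 5.24 − 0.118) − 1] = 64.64 / 23.11 = 2.797 mg/L.
Observed yield with endogenous decay: Y_obs = Y / (1 + k_d·θ_c) = 0.484 / (1 + 0.118 × 9.97) = 0.484 / 2.176 = 0.2224 g VSS/g BOD₅.
Q·(S₀ − S) = 18.3 × (991 − 2.80) × 10⁻³ = 18.08 kg/d removed.
Net biomass production P_X = Y_obs × Q·(S₀ − S) = 0.2224 × 18.08 = 4.022 kg VSS/d.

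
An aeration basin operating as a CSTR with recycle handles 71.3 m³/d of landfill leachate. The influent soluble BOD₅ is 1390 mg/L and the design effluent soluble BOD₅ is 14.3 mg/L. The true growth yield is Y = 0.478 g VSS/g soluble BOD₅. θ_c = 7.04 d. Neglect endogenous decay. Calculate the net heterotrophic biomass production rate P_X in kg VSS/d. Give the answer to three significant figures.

P_X ≈ 46.9 kg VSS/d

Since k_d ≈ 0, Y_obs = Y = 0.478 g VSS/g soluble BOD₅.
Q·(S₀ − S) = 71.3 × (1390 − 14.3) × 10⁻³ = 98.09 kg/d removed.
So the net sludge growth is P_X = 0.4780 × 98.09 = 46.89 kg VSS/d.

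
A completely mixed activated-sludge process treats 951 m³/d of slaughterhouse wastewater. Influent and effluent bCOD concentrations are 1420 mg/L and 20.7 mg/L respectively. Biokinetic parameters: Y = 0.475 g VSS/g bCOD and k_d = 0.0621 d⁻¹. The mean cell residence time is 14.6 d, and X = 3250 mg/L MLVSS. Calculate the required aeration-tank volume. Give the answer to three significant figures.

V ≈ 1490 m³

From the SRT design equation V = Y Q (S₀−S) θ_c / [X (1 + k_d θ_c)] = 0.475 × 951 × (1420 − 20.7) × 14.6 / [3250 × (1 + 0.0621 × 14.6)] = 9.23×10^6 / 6197 = 1489 m³.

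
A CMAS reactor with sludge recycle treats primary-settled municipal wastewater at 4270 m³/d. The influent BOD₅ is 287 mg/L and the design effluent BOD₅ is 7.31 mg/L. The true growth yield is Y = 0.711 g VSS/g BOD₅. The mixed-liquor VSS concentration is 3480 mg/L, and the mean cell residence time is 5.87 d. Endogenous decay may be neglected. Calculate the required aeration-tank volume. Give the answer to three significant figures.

V ≈ 1430 m³

Biomass mass balance (decay neglected): V·X = Y·Q·(S₀ − S)·θ_c, so V = 0.711 × 4270 × (287 − 7.31) × 5.87 / 3480 = 1432 m³.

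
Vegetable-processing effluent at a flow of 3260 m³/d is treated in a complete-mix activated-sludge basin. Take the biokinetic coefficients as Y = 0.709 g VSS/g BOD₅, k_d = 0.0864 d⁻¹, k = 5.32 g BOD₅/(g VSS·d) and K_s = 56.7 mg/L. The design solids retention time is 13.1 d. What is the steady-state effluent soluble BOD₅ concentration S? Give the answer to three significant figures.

From the Monod/SRT balance for a CMAS, S = K_s·(1+k_d θ_c)/[θ_c·(Y k − k_d) − 1] = 56.7 × (1 + 0.0864 × 13.1) / [13.1 × (0.709 × 5.32 − 0.0864) − 1] = 120.9 / 47.28 = 2.557 mg/L.

S ≈ 2.56 mg/L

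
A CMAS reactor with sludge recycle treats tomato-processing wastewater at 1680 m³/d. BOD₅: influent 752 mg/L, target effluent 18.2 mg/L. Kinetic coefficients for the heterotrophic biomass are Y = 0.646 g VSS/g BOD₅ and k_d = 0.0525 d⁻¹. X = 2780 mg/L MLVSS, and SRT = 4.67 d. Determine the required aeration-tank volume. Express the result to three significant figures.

V ≈ 1070 m³

Steady-state biomass mass balance: V·X·(1 + k_d·θ_c) = Y·Q·(S₀ − S)·θ_c, so V = 0.646 × 1680 × (752 − 18.2) × 4.67 / [2780 × (1 + 0.0525 × 4.67)] = 3.72×10^6 / 3462 = 1074 m³.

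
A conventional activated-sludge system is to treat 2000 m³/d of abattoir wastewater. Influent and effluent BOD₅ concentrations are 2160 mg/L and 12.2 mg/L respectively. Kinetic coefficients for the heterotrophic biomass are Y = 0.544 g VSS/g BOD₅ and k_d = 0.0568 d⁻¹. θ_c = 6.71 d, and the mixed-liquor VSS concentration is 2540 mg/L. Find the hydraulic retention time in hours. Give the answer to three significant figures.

Rearranging the biomass balance for a CMAS with decay, V = Y·Q·ΔS·θ_c / [X·(1+k_d θ_c)] = 0.544 × 2000 × (2160 − 12.2) × 6.71 / [2540 × (1 + 0.0568 × 6.71)] = 1.57×10^7 / 3508 = 4470 m³.
Hydraulic retention time τ = V/Q = 4470 / 2000 = 2.235 d = 53.64 h.

τ ≈ 53.6 h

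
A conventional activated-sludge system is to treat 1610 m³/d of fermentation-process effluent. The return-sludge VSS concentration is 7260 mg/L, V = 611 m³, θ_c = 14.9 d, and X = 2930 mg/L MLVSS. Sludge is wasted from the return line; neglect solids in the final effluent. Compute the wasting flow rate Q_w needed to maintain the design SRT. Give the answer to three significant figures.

Wasting from the return line (neglecting effluent solids): Q_w = V·X / (θ_c·X_r) = 611.0 × 2930 / (14.9 × 7260) = 16.55 m³/d.

Q_w ≈ 16.5 m³/d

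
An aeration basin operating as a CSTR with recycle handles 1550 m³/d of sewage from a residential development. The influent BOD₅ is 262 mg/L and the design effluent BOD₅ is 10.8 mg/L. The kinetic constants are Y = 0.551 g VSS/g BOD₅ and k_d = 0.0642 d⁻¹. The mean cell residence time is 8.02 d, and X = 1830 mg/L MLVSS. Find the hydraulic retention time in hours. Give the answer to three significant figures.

Steady-state biomass mass balance: V·X·(1 + k_d·θ_c) = Y·Q·(S₀ − S)·θ_c, so V = 0.551 × 1550 × (262 − 10.8) × 8.02 / [1830 × (1 + 0.0642 × 8.02)] = 1.72×10^6 / 2772 = 620.7 m³.
HRT = V/Q = 620.7 m³ / 1550 m³·d⁻¹ = 0.4004 d × 24 = 9.610 h.

τ ≈ 9.61 h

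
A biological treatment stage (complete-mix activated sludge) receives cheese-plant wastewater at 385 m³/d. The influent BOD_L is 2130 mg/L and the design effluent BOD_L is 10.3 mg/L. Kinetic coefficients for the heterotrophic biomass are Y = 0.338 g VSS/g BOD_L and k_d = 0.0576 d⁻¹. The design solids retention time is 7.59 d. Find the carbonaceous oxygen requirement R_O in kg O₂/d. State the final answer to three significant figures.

Correct the yield for decay: Y_obs = Y/(1 + k_d θ_c) = 0.338 / (1 + 0.0576 × 7.59) = 0.338 / 1.437 = 0.2352.
ΔS = 2130 − 10.3 = 2120 mg/L, so the substrate removal rate is 385 × 2120/1000 = 816.1 kg BOD_L/d.
Biomass synthesised: P_X = Y_obs × 816.1 = 191.9 kg VSS/d.
Carbonaceous O₂ demand = substrate oxidised − cell-mass equivalent = 816.1 − 1.42 × 191.9 = 543.5 kg O₂/d.

R_O ≈ 544 kg O₂/d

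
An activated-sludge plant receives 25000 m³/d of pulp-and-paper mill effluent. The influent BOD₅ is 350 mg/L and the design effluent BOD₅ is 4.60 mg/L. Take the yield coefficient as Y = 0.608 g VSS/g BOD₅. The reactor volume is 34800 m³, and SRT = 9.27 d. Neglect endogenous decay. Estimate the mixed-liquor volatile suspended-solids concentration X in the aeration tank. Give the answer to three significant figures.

Without decay, X = Y Q (S₀−S) θ_c / V = 0.608 × 25000 × (350 − 4.60) × 9.27 / 34800 = 1399 mg/L.

X ≈ 1400 mg/L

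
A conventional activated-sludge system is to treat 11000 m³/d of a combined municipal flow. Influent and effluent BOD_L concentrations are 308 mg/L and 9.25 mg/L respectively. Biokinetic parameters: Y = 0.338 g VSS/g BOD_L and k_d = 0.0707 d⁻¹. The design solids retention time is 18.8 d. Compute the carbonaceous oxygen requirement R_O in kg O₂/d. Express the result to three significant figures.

Observed yield with endogenous decay: Y_obs = Y / (1 + k_d·θ_c) = 0.338 / (1 + 0.0707 × 18.8) = 0.338 / 2.329 = 0.1451 g VSS/g BOD_L.
Q·(S₀ − S) = 11000 × (308 − 9.25) × 10⁻³ = 3286 kg/d removed.
Net sludge production P_X = 0.1451 × 3286 = 476.9 kg VSS/d.
R_O = Q·(S₀ − S) − 1.42·P_X = 3286 − 1.42 × 476.9 = 2609 kg O₂/d.

R_O ≈ 2610 kg O₂/d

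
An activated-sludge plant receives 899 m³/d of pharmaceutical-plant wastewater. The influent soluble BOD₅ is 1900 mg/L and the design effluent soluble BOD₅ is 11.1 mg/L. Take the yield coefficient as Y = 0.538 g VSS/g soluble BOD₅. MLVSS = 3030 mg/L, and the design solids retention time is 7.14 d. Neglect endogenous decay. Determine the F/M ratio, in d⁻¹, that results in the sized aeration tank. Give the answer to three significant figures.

With k_d = 0 the design equation reduces to V = Y Q (S₀−S) θ_c / X = 0.538 × 899 × (1900 − 11.1) × 7.14 / 3030 = 2153 m³.
F/M = applied load / biomass = Q·S₀/(V·X) = 899 × 1900 / (2153 × 3030) = 0.2619 d⁻¹.

F/M ≈ 0.262 d⁻¹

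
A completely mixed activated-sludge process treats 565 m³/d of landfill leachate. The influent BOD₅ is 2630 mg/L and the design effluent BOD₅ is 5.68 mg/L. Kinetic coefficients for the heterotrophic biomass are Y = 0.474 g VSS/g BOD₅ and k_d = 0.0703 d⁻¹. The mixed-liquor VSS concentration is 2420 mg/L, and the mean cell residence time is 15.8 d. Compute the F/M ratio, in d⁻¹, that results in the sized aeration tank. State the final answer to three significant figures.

Rearranging the biomass balance for a CMAS with decay, V = Y·Q·ΔS·θ_c / [X·(1+k_d θ_c)] = 0.474 × 565 × (2630 − 5.68) × 15.8 / [2420 × (1 + 0.0703 × 15.8)] = 1.11×10^7 / 5108 = 2174 m³.
F/M = Q·S₀ / (V·X) = 565 × 2630 / (2174 × 2420) = 0.2824 g BOD₅·(g VSS·d)⁻¹.

F/M ≈ 0.282 d⁻¹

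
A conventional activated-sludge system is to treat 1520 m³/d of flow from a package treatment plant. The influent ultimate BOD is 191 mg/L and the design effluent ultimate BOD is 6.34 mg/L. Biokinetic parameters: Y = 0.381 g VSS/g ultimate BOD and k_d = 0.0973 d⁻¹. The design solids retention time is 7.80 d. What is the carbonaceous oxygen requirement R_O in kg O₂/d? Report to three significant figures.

The observed yield is Y_obs = Y/(1 + k_d·θ_c) = 0.381 / (1 + 0.0973 × 7.80) = 0.381 / 1.759 = 0.2166 g VSS per g ultimate BOD removed.
Q·(S₀ − S) = 1520 × (191 − 6.34) × 10⁻³ = 280.7 kg/d removed.
Biomass synthesised: P_X = Y_obs × 280.7 = 60.80 kg VSS/d.
R_O = Q·(S₀ − S) − 1.42·P_X = 280.7 − 1.42 × 60.80 = 194.3 kg O₂/d.

R_O ≈ 194 kg O₂/d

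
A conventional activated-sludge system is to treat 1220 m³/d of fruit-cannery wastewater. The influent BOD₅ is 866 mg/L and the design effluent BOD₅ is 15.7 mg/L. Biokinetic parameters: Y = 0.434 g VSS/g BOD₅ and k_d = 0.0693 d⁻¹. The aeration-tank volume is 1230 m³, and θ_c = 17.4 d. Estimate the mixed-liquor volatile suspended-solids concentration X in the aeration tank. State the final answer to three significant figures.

X ≈ 2890 mg/L

X = Y·Q·ΔS·θ_c / [V·(1 + k_d θ_c)] = 0.434 × 1220 × (866 − 15.7) × 17.4 / [1230 × (1 + 0.0693 × 17.4)] = 2887 mg/L.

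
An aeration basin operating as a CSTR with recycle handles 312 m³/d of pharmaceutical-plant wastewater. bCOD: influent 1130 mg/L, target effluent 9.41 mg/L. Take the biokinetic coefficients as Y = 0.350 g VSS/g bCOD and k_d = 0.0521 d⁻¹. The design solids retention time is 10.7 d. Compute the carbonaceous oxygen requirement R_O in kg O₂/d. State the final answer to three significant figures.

R_O ≈ 238 kg O₂/d

Y_obs = Y / (1 + k_d θ_c) = 0.350 / (1 + 0.0521 × 10.7) = 0.350 / 1.557 = 0.2247.
Substrate removed = Q·(S₀ − S) = 312 m³/d × (1130 − 9.41) g/m³ = 3.5×10^5 g/d = 349.6 kg/d.
P_X = Y_obs·Q·(S₀ − S) = 0.2247 × 349.6 = 78.57 kg VSS/d.
R_O = Q·ΔS − 1.42 P_X = 349.6 − 111.6 = 238.1 kg O₂/d.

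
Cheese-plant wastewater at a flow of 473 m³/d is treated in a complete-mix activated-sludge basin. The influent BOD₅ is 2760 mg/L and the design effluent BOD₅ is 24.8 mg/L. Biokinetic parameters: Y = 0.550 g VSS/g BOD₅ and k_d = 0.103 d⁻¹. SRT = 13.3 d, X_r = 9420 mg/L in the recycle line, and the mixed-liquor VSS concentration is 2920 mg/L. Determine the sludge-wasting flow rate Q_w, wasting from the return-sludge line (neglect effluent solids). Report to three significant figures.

Rearranging the biomass balance for a CMAS with decay, V = Y·Q·ΔS·θ_c / [X·(1+k_d θ_c)] = 0.550 × 473 × (2760 − 24.8) × 13.3 / [2920 × (1 + 0.103 × 13.3)] = 9.46×10^6 / 6920 = 1368 m³.
θ_c = V·X/(Q_w·X_r) when wasting from the recycle, so Q_w = V·X/(θ_c·X_r) = 1368 × 2920 / (13.3 × 9420) = 31.87 m³/d.

Q_w ≈ 31.9 m³/d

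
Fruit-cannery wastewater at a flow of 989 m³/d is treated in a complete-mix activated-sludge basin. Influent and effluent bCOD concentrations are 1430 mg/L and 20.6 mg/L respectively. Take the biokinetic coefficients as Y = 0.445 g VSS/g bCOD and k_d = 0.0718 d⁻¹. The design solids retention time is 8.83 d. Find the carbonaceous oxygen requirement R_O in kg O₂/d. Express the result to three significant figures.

The observed yield is Y_obs = Y/(1 + k_d·θ_c) = 0.445 / (1 + 0.0718 × 8.83) = 0.445 / 1.634 = 0.2723 g VSS per g bCOD removed.
ΔS = 1430 − 20.6 = 1409 mg/L, so the substrate removal rate is 989 × 1409/1000 = 1394 kg bCOD/d.
P_X = Y_obs·Q·(S₀ − S) = 0.2723 × 1394 = 379.6 kg VSS/d.
R_O = Q·(S₀ − S) − 1.42·P_X = 1394 − 1.42 × 379.6 = 854.8 kg O₂/d.

R_O ≈ 855 kg O₂/d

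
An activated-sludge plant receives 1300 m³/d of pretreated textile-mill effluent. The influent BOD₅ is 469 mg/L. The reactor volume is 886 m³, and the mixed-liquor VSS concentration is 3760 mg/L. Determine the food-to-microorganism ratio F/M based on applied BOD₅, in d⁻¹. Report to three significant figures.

F/M ≈ 0.183 d⁻¹

F/M = Q·S₀ / (V·X) = 1300 × 469 / (886.0 × 3760) = 0.1830 g BOD₅·(g VSS·d)⁻¹.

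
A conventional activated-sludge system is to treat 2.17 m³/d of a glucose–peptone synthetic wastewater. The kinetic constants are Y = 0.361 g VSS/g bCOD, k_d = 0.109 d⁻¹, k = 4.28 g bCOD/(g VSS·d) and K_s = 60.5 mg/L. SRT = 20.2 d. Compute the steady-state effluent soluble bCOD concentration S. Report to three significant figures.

S ≈ 6.92 mg/L

From the Monod/SRT balance for a CMAS, S = K_s·(1+k_d θ_c)/[θ_c·(Y k − k_d) − 1] = 60.5 × (1 + 0.109 × 20.2) / [20.2 × (0.361 × 4.28 − 0.109) − 1] = 193.7 / 28.01 = 6.916 mg/L.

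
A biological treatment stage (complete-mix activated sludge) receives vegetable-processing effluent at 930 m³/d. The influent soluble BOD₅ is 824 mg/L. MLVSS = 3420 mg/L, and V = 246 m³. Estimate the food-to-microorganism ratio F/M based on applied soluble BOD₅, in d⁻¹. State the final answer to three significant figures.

F/M ≈ 0.911 d⁻¹

Food-to-microorganism ratio F/M = Q S₀ / (V X) = 930 × 824 / (246.0 × 3420) = 0.9109 d⁻¹.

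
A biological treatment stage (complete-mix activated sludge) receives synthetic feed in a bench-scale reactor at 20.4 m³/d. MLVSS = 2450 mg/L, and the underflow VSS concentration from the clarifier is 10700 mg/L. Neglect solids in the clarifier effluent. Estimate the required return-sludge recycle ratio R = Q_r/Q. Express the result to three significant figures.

Mass balance around the secondary clarifier (neglecting effluent solids): R = X / (X_r − X) = 2450 / (10700 − 2450) = 0.2970.

R ≈ 0.297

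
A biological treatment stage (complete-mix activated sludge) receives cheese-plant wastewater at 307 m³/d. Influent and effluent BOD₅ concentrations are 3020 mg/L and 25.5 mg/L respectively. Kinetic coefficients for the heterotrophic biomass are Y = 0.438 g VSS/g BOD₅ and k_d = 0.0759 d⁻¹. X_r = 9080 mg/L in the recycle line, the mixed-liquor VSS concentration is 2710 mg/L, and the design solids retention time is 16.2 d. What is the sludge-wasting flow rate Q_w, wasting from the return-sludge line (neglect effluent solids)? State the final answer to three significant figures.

Q_w ≈ 19.9 m³/d

From the SRT design equation V = Y Q (S₀−S) θ_c / [X (1 + k_d θ_c)] = 0.438 × 307 × (3020 − 25.5) × 16.2 / [2710 × (1 + 0.0759 × 16.2)] = 6.52×10^6 / 6042 = 1080 m³.
Wasting from the return line (neglecting effluent solids): Q_w = V·X / (θ_c·X_r) = 1080 × 2710 / (16.2 × 9080) = 19.89 m³/d.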